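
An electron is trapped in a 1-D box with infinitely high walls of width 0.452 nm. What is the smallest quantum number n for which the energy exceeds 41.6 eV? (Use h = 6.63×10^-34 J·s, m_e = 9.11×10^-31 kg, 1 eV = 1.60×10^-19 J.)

E_1 = h²/(8m_eL²) = 2.952×10^-19 J = 1.845 eV.
Need n² > 41.6/1.845 = 22.55, i.e. n > 4.749.
The smallest integer satisfying this is n = 5.

n = 5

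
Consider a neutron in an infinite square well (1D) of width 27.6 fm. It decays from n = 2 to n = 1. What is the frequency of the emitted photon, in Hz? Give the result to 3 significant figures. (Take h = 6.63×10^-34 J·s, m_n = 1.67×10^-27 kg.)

f = 1.95×10^20 Hz

E_1 = h²/(8m_nL²) = 4.319×10^-14 J and ΔE = (2² − 1²)E_1 = 1.296×10^-13 J.
f = ΔE/h = 1.296×10^-13/6.63×10^-34 = 1.95×10^20 Hz.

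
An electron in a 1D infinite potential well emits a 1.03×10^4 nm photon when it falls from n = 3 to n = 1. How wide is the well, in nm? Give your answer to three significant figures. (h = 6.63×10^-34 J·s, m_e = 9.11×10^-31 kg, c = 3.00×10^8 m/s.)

The photon carries ΔE = hc/λ = 6.63×10^-34·3.00×10^8/1.03×10^-5 m = 1.931×10^-20 J.
Since ΔE = (3² − 1²)E_1, E_1 = 2.414×10^-21 J, and L = h/√(8m_eE_1) = 5.00×10^-9 m = 5.00 nm.

L = 5.00 nm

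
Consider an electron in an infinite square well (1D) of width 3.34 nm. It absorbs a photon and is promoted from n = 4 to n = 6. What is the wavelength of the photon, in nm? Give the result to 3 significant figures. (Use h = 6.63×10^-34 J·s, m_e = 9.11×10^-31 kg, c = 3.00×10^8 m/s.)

λ = 1.84×10^3 nm

E_1 = h²/(8m_eL²) = 5.407×10^-21 J, so ΔE = (6² − 4²)E_1 = 1.081×10^-19 J.
λ = hc/ΔE = (6.63×10^-34·3.00×10^8)/1.081×10^-19 = 1.84×10^-6 m = 1.84×10^3 nm.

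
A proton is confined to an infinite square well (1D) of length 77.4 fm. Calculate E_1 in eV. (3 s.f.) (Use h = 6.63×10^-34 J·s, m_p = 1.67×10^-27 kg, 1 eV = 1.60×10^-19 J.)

For an infinite well E_n = n²h²/(8m_pL²), so E_1 = h²/(8m_pL²) = (6.63×10^-34)²/(8·1.67×10^-27·(7.74×10^-14 m)²) = 5.492×10^-15 J.
Converting, E_1 = 5.492×10^-15 J / (1.60×10^-19 J/eV) = 3.43×10^4 eV.

E_1 = 3.43×10^4 eV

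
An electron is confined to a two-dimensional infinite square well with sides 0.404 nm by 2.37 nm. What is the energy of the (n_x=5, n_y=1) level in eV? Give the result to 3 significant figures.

For a 2D rectangular well E = (h²/8m_e)·Σ n_i²/L_i² = (6.626×10^-34)²/(8·9.109×10^-31) · [5²/(0.404 nm)² + 1²/(2.37 nm)²].
Evaluating gives E = 9.239×10^-18 J = 57.7 eV.

E = 57.7 eV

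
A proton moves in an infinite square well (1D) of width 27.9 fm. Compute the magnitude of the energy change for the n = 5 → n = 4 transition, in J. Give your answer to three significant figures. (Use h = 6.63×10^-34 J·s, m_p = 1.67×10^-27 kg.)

|ΔE| = 3.80×10^-13 J

E_1 = h²/(8m_pL²) = 4.227×10^-14 J.
|ΔE| = |5² − 4²|·E_1 = 9·4.227×10^-14 J = 3.80×10^-13 J.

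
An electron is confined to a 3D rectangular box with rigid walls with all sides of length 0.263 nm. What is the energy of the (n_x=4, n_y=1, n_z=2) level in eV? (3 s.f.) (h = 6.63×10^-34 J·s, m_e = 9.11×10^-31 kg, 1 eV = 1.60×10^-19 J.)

E = 114 eV

For a 3D rectangular well E = (h²/8m_e)·Σ n_i²/L_i² = (6.63×10^-34)²/(8·9.11×10^-31) · [4²/(0.263 nm)² + 1²/(0.263 nm)² + 2²/(0.263 nm)²].
Evaluating gives E = 1.831×10^-17 J = 114 eV.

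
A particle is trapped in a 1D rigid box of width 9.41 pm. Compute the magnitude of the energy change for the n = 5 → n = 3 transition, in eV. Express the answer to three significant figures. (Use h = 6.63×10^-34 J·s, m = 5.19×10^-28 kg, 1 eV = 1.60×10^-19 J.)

E_1 = h²/(8mL²) = 1.196×10^-18 J.
|ΔE| = |5² − 3²|·E_1 = 16·1.196×10^-18 J = 1.914×10^-17 J = 120 eV.

|ΔE| = 120 eV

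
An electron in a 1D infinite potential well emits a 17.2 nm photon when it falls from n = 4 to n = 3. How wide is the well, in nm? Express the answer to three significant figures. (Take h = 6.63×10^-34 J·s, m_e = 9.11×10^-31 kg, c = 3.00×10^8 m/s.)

L = 0.191 nm

The photon carries ΔE = hc/λ = 6.63×10^-34·3.00×10^8/1.72×10^-8 m = 1.156×10^-17 J.
Since ΔE = (4² − 3²)E_1, E_1 = 1.651×10^-18 J, and L = h/√(8m_eE_1) = 1.91×10^-10 m = 0.191 nm.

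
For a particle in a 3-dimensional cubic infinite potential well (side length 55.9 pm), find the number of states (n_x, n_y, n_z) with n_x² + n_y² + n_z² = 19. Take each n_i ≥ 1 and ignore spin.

degeneracy = 3

The level has n_x² + n_y² + n_z² = 19. The ordered positive-integer solutions are (1, 3, 3), (3, 1, 3), (3, 3, 1).
That gives 3 states.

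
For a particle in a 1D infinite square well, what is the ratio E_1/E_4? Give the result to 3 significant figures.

0.0625

E_n ∝ n², so E_1/E_4 = 1²/4² = 1/16 = 0.0625.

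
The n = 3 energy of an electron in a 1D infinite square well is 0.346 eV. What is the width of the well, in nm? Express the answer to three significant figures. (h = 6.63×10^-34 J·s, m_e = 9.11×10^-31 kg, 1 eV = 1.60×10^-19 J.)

L = 3.13 nm

From E_n = n²h²/(8m_eL²), L = n·h/√(8m_eE_n).
E_3 = 0.346 eV = 5.536×10^-20 J, so L = 3·6.63×10^-34/√(8·9.11×10^-31·5.536×10^-20) = 3.13×10^-9 m = 3.13 nm.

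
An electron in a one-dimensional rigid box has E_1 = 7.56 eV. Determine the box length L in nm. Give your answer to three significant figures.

From E_n = n²h²/(8m_eL²), L = n·h/√(8m_eE_n).
E_1 = 7.56 eV = 1.211×10^-18 J, so L = 1·6.626×10^-34/√(8·9.109×10^-31·1.211×10^-18) = 2.23×10^-10 m = 0.223 nm.

L = 0.223 nm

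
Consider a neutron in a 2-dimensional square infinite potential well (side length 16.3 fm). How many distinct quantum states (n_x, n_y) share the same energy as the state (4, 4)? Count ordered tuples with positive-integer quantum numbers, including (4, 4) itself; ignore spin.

degeneracy = 1

The level has n_x² + n_y² = 32. The ordered positive-integer solutions are (4, 4).
That gives 1 state.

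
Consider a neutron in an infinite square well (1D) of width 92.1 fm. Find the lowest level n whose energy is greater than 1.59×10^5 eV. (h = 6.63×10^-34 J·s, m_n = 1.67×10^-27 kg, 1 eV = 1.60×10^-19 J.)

n = 3

E_1 = h²/(8m_nL²) = 3.879×10^-15 J = 2.424×10^4 eV.
Need n² > 1.59×10^5/2.424×10^4 = 6.559, i.e. n > 2.561.
The smallest integer satisfying this is n = 3.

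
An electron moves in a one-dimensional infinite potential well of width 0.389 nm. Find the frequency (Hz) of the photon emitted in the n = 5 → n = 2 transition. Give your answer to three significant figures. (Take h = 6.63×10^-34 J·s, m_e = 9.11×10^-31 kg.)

f = 1.26×10^16 Hz

E_1 = h²/(8m_eL²) = 3.986×10^-19 J and ΔE = (5² − 2²)E_1 = 8.371×10^-18 J.
f = ΔE/h = 8.371×10^-18/6.63×10^-34 = 1.26×10^16 Hz.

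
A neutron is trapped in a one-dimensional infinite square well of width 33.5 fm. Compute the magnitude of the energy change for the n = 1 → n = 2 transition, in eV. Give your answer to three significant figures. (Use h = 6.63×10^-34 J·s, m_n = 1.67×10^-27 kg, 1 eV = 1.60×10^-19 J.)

|ΔE| = 5.50×10^5 eV

E_1 = h²/(8m_nL²) = 2.932×10^-14 J.
|ΔE| = |1² − 2²|·E_1 = 3·2.932×10^-14 J = 8.796×10^-14 J = 5.50×10^5 eV.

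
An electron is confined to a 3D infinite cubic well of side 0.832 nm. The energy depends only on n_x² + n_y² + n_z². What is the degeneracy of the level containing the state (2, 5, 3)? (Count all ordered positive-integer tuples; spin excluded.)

The level has n_x² + n_y² + n_z² = 38. The ordered positive-integer solutions are (1, 1, 6), (1, 6, 1), (2, 3, 5), (2, 5, 3), (3, 2, 5), (3, 5, 2), (5, 2, 3), (5, 3, 2), (6, 1, 1).
That gives 9 states.

degeneracy = 9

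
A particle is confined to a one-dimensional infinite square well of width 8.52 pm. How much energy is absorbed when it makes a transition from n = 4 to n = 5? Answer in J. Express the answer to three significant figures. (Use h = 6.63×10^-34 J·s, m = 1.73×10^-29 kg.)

|ΔE| = 3.94×10^-16 J

E_1 = h²/(8mL²) = 4.375×10^-17 J.
|ΔE| = |4² − 5²|·E_1 = 9·4.375×10^-17 J = 3.94×10^-16 J.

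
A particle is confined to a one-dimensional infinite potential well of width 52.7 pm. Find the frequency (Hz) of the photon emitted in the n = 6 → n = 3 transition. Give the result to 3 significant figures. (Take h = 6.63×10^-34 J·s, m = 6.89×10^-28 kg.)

f = 1.17×10^15 Hz

E_1 = h²/(8mL²) = 2.871×10^-20 J and ΔE = (6² − 3²)E_1 = 7.752×10^-19 J.
f = ΔE/h = 7.752×10^-19/6.63×10^-34 = 1.17×10^15 Hz.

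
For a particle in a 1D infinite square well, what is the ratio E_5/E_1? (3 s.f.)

25.0

E_n ∝ n², so E_5/E_1 = 5²/1² = 25/1 = 25.0.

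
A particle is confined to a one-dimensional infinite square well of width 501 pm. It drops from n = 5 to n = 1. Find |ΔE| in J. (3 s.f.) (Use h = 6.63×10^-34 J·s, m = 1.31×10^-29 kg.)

|ΔE| = 4.01×10^-19 J

E_1 = h²/(8mL²) = 1.671×10^-20 J.
|ΔE| = |5² − 1²|·E_1 = 24·1.671×10^-20 J = 4.01×10^-19 J.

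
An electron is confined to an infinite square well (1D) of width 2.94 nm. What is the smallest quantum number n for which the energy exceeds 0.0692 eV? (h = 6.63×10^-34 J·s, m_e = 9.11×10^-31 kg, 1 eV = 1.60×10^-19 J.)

n = 2

E_1 = h²/(8m_eL²) = 6.978×10^-21 J = 0.04361 eV.
Need n² > 0.0692/0.04361 = 1.587, i.e. n > 1.260.
The smallest integer satisfying this is n = 2.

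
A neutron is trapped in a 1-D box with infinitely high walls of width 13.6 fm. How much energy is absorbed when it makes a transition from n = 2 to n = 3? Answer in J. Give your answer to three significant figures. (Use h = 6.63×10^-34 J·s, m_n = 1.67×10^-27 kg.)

|ΔE| = 8.89×10^-13 J

E_1 = h²/(8m_nL²) = 1.779×10^-13 J.
|ΔE| = |2² − 3²|·E_1 = 5·1.779×10^-13 J = 8.89×10^-13 J.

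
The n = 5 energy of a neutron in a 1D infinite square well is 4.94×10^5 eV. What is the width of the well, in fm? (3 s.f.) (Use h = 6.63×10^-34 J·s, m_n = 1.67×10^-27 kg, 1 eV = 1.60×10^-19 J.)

From E_n = n²h²/(8m_nL²), L = n·h/√(8m_nE_n).
E_5 = 4.94×10^5 eV = 7.904×10^-14 J, so L = 5·6.63×10^-34/√(8·1.67×10^-27·7.904×10^-14) = 1.02×10^-13 m = 102 fm.

L = 102 fm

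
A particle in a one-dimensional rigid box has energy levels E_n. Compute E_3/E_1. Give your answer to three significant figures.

9.00

E_n ∝ n², so E_3/E_1 = 3²/1² = 9/1 = 9.00.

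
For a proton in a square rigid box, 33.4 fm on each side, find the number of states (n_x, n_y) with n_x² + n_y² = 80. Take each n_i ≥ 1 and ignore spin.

degeneracy = 2

The level has n_x² + n_y² = 80. The ordered positive-integer solutions are (4, 8), (8, 4).
That gives 2 states.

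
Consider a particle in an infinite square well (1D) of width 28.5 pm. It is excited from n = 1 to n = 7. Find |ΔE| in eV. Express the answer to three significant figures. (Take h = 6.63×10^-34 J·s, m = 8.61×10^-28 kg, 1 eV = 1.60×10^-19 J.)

|ΔE| = 23.6 eV

E_1 = h²/(8mL²) = 7.857×10^-20 J.
|ΔE| = |1² − 7²|·E_1 = 48·7.857×10^-20 J = 3.771×10^-18 J = 23.6 eV.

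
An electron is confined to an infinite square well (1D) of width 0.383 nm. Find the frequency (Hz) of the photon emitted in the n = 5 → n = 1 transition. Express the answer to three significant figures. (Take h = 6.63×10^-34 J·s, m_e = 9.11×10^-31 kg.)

E_1 = h²/(8m_eL²) = 4.112×10^-19 J and ΔE = (5² − 1²)E_1 = 9.869×10^-18 J.
f = ΔE/h = 9.869×10^-18/6.63×10^-34 = 1.49×10^16 Hz.

f = 1.49×10^16 Hz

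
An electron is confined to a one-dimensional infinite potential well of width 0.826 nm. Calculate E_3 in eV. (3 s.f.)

For an infinite well E_n = n²h²/(8m_eL²), so E_1 = h²/(8m_eL²) = (6.626×10^-34)²/(8·9.109×10^-31·(8.26×10^-10 m)²) = 8.830×10^-20 J.
Then E_3 = 3²·E_1 = 9·8.830×10^-20 J = 7.947×10^-19 J.
Converting, E_3 = 7.947×10^-19 J / (1.602×10^-19 J/eV) = 4.96 eV.

E_3 = 4.96 eV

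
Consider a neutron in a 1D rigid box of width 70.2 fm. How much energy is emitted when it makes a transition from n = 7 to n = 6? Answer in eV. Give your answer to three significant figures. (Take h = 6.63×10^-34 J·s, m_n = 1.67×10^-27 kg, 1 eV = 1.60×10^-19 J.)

E_1 = h²/(8m_nL²) = 6.676×10^-15 J.
|ΔE| = |7² − 6²|·E_1 = 13·6.676×10^-15 J = 8.679×10^-14 J = 5.42×10^5 eV.

|ΔE| = 5.42×10^5 eV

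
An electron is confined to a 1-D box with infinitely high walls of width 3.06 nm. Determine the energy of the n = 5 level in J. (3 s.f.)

E_5 = 1.61×10^-19 J

For an infinite well E_n = n²h²/(8m_eL²), so E_1 = h²/(8m_eL²) = (6.626×10^-34)²/(8·9.109×10^-31·(3.06×10^-9 m)²) = 6.434×10^-21 J.
Then E_5 = 5²·E_1 = 25·6.434×10^-21 J = 1.61×10^-19 J.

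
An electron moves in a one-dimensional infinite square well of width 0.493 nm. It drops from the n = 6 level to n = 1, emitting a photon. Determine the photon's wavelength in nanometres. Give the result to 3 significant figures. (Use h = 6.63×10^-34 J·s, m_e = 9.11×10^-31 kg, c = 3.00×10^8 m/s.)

E_1 = h²/(8m_eL²) = 2.482×10^-19 J, so ΔE = (6² − 1²)E_1 = 8.687×10^-18 J.
λ = hc/ΔE = (6.63×10^-34·3.00×10^8)/8.687×10^-18 = 2.29×10^-8 m = 22.9 nm.

λ = 22.9 nm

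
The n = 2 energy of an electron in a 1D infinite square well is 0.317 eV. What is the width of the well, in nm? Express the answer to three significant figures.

L = 2.18 nm

From E_n = n²h²/(8m_eL²), L = n·h/√(8m_eE_n).
E_2 = 0.317 eV = 5.078×10^-20 J, so L = 2·6.626×10^-34/√(8·9.109×10^-31·5.078×10^-20) = 2.18×10^-9 m = 2.18 nm.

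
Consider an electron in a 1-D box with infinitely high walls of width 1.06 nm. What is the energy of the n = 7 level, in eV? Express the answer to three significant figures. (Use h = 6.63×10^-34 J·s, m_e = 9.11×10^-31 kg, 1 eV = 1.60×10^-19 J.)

For an infinite well E_n = n²h²/(8m_eL²), so E_1 = h²/(8m_eL²) = (6.63×10^-34)²/(8·9.11×10^-31·(1.06×10^-9 m)²) = 5.368×10^-20 J.
Then E_7 = 7²·E_1 = 49·5.368×10^-20 J = 2.630×10^-18 J.
Converting, E_7 = 2.630×10^-18 J / (1.60×10^-19 J/eV) = 16.4 eV.

E_7 = 16.4 eV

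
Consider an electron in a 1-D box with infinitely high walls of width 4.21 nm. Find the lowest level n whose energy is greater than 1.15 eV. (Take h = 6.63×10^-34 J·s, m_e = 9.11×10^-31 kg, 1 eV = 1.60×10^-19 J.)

n = 8

E_1 = h²/(8m_eL²) = 3.403×10^-21 J = 0.02127 eV.
Need n² > 1.15/0.02127 = 54.07, i.e. n > 7.353.
The smallest integer satisfying this is n = 8.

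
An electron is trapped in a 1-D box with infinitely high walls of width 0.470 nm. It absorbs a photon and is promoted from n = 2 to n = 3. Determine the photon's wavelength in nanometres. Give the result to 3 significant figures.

E_1 = h²/(8m_eL²) = 2.727×10^-19 J, so ΔE = (3² − 2²)E_1 = 1.364×10^-18 J.
λ = hc/ΔE = (6.626×10^-34·2.998×10^8)/1.364×10^-18 = 1.46×10^-7 m = 146 nm.

λ = 146 nm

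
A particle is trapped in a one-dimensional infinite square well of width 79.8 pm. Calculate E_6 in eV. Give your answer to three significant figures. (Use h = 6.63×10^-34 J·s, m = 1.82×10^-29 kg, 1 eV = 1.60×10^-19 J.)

E_6 = 107 eV

For an infinite well E_n = n²h²/(8mL²), so E_1 = h²/(8mL²) = (6.63×10^-34)²/(8·1.82×10^-29·(7.98×10^-11 m)²) = 4.741×10^-19 J.
Then E_6 = 6²·E_1 = 36·4.741×10^-19 J = 1.707×10^-17 J.
Converting, E_6 = 1.707×10^-17 J / (1.60×10^-19 J/eV) = 107 eV.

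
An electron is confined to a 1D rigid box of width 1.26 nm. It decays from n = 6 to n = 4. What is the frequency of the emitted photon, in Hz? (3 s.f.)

f = 1.15×10^15 Hz

E_1 = h²/(8m_eL²) = 3.795×10^-20 J and ΔE = (6² − 4²)E_1 = 7.590×10^-19 J.
f = ΔE/h = 7.590×10^-19/6.626×10^-34 = 1.15×10^15 Hz.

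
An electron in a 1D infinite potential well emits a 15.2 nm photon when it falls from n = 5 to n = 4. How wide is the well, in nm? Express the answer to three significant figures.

L = 0.204 nm

The photon carries ΔE = hc/λ = 6.626×10^-34·2.998×10^8/1.52×10^-8 m = 1.307×10^-17 J.
Since ΔE = (5² − 4²)E_1, E_1 = 1.452×10^-18 J, and L = h/√(8m_eE_1) = 2.04×10^-10 m = 0.204 nm.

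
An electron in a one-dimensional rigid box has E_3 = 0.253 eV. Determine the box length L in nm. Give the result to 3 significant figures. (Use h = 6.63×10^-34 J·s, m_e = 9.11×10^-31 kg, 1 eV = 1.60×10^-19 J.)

L = 3.66 nm

From E_n = n²h²/(8m_eL²), L = n·h/√(8m_eE_n).
E_3 = 0.253 eV = 4.048×10^-20 J, so L = 3·6.63×10^-34/√(8·9.11×10^-31·4.048×10^-20) = 3.66×10^-9 m = 3.66 nm.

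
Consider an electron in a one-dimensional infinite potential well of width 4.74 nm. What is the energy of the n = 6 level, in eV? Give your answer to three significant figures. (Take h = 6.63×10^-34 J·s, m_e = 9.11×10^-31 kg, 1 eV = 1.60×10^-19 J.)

For an infinite well E_n = n²h²/(8m_eL²), so E_1 = h²/(8m_eL²) = (6.63×10^-34)²/(8·9.11×10^-31·(4.74×10^-9 m)²) = 2.684×10^-21 J.
Then E_6 = 6²·E_1 = 36·2.684×10^-21 J = 9.662×10^-20 J.
Converting, E_6 = 9.662×10^-20 J / (1.60×10^-19 J/eV) = 0.604 eV.

E_6 = 0.604 eV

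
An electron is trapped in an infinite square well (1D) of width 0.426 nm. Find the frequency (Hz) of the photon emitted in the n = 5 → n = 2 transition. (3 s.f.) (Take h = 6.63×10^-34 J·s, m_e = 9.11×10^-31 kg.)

E_1 = h²/(8m_eL²) = 3.324×10^-19 J and ΔE = (5² − 2²)E_1 = 6.980×10^-18 J.
f = ΔE/h = 6.980×10^-18/6.63×10^-34 = 1.05×10^16 Hz.

f = 1.05×10^16 Hz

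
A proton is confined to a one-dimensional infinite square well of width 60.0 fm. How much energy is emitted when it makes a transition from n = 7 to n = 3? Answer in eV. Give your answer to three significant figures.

|ΔE| = 2.28×10^6 eV

E_1 = h²/(8m_pL²) = 9.112×10^-15 J.
|ΔE| = |7² − 3²|·E_1 = 40·9.112×10^-15 J = 3.645×10^-13 J = 2.28×10^6 eV.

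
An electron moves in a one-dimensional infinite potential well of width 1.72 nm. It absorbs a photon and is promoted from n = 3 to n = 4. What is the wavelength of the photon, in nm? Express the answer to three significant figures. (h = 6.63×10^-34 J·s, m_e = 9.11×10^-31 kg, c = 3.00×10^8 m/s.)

E_1 = h²/(8m_eL²) = 2.039×10^-20 J, so ΔE = (4² − 3²)E_1 = 1.427×10^-19 J.
λ = hc/ΔE = (6.63×10^-34·3.00×10^8)/1.427×10^-19 = 1.39×10^-6 m = 1.39×10^3 nm.

λ = 1.39×10^3 nm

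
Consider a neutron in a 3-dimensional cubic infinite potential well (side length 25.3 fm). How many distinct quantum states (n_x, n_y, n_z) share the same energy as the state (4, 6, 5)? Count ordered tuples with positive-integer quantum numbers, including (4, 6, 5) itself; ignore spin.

degeneracy = 12

The level has n_x² + n_y² + n_z² = 77. The ordered positive-integer solutions are (2, 3, 8), (2, 8, 3), (3, 2, 8), (3, 8, 2), (4, 5, 6), (4, 6, 5), (5, 4, 6), (5, 6, 4), (6, 4, 5), (6, 5, 4), (8, 2, 3), (8, 3, 2).
That gives 12 states.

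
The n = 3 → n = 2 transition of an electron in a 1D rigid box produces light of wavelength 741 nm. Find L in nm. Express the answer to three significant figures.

The photon carries ΔE = hc/λ = 6.626×10^-34·2.998×10^8/7.41×10^-7 m = 2.681×10^-19 J.
Since ΔE = (3² − 2²)E_1, E_1 = 5.362×10^-20 J, and L = h/√(8m_eE_1) = 1.06×10^-9 m = 1.06 nm.

L = 1.06 nm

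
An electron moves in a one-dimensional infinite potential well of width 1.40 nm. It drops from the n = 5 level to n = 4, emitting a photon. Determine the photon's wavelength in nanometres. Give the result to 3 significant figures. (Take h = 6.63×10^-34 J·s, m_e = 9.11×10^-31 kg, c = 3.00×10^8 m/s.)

λ = 718 nm

E_1 = h²/(8m_eL²) = 3.077×10^-20 J, so ΔE = (5² − 4²)E_1 = 2.769×10^-19 J.
λ = hc/ΔE = (6.63×10^-34·3.00×10^8)/2.769×10^-19 = 7.18×10^-7 m = 718 nm.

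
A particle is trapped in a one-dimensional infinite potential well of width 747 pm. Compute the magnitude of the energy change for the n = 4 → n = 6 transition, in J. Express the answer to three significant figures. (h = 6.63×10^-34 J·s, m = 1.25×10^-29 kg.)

E_1 = h²/(8mL²) = 7.877×10^-21 J.
|ΔE| = |4² − 6²|·E_1 = 20·7.877×10^-21 J = 1.58×10^-19 J.

|ΔE| = 1.58×10^-19 J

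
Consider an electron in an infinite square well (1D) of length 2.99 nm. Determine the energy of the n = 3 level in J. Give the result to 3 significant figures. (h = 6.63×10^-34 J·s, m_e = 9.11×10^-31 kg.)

For an infinite well E_n = n²h²/(8m_eL²), so E_1 = h²/(8m_eL²) = (6.63×10^-34)²/(8·9.11×10^-31·(2.99×10^-9 m)²) = 6.746×10^-21 J.
Then E_3 = 3²·E_1 = 9·6.746×10^-21 J = 6.07×10^-20 J.

E_3 = 6.07×10^-20 J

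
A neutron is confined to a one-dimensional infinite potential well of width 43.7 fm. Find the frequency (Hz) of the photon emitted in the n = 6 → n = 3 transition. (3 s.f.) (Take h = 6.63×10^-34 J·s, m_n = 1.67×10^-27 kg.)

f = 7.02×10^20 Hz

E_1 = h²/(8m_nL²) = 1.723×10^-14 J and ΔE = (6² − 3²)E_1 = 4.652×10^-13 J.
f = ΔE/h = 4.652×10^-13/6.63×10^-34 = 7.02×10^20 Hz.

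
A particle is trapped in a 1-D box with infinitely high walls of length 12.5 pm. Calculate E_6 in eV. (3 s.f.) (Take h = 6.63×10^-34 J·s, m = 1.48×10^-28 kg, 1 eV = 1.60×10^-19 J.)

E_6 = 535 eV

For an infinite well E_n = n²h²/(8mL²), so E_1 = h²/(8mL²) = (6.63×10^-34)²/(8·1.48×10^-28·(1.25×10^-11 m)²) = 2.376×10^-18 J.
Then E_6 = 6²·E_1 = 36·2.376×10^-18 J = 8.554×10^-17 J.
Converting, E_6 = 8.554×10^-17 J / (1.60×10^-19 J/eV) = 535 eV.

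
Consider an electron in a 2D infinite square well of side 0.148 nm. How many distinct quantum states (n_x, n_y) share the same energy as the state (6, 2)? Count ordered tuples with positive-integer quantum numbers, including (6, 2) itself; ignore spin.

The level has n_x² + n_y² = 40. The ordered positive-integer solutions are (2, 6), (6, 2).
That gives 2 states.

degeneracy = 2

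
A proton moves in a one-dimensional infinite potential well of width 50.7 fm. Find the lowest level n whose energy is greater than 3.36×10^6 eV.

n = 7

E_1 = h²/(8m_pL²) = 1.276×10^-14 J = 7.965×10^4 eV.
Need n² > 3.36×10^6/7.965×10^4 = 42.18, i.e. n > 6.495.
The smallest integer satisfying this is n = 7.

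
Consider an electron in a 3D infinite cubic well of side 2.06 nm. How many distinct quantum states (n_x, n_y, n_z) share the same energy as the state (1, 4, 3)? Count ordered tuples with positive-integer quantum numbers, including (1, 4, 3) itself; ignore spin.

degeneracy = 6

The level has n_x² + n_y² + n_z² = 26. The ordered positive-integer solutions are (1, 3, 4), (1, 4, 3), (3, 1, 4), (3, 4, 1), (4, 1, 3), (4, 3, 1).
That gives 6 states.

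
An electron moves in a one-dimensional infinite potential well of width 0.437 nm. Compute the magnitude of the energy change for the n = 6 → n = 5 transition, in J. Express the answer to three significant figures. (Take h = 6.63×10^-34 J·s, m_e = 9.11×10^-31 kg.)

E_1 = h²/(8m_eL²) = 3.158×10^-19 J.
|ΔE| = |6² − 5²|·E_1 = 11·3.158×10^-19 J = 3.47×10^-18 J.

|ΔE| = 3.47×10^-18 J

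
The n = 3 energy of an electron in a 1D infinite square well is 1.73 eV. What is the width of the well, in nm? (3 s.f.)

L = 1.40 nm

From E_n = n²h²/(8m_eL²), L = n·h/√(8m_eE_n).
E_3 = 1.73 eV = 2.771×10^-19 J, so L = 3·6.626×10^-34/√(8·9.109×10^-31·2.771×10^-19) = 1.40×10^-9 m = 1.40 nm.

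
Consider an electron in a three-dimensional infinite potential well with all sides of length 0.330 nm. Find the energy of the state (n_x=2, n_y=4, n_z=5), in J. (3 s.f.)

For a 3D rectangular well E = (h²/8m_e)·Σ n_i²/L_i² = (6.626×10^-34)²/(8·9.109×10^-31) · [2²/(0.330 nm)² + 4²/(0.330 nm)² + 5²/(0.330 nm)²].
Evaluating gives E = 2.49×10^-17 J.

E = 2.49×10^-17 J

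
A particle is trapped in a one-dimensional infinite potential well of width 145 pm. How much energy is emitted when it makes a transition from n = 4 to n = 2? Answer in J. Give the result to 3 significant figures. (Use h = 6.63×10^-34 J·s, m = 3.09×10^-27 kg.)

E_1 = h²/(8mL²) = 8.458×10^-22 J.
|ΔE| = |4² − 2²|·E_1 = 12·8.458×10^-22 J = 1.01×10^-20 J.

|ΔE| = 1.01×10^-20 J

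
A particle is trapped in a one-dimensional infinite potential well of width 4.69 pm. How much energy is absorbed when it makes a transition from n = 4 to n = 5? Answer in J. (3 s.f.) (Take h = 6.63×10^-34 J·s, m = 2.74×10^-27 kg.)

E_1 = h²/(8mL²) = 9.117×10^-19 J.
|ΔE| = |4² − 5²|·E_1 = 9·9.117×10^-19 J = 8.21×10^-18 J.

|ΔE| = 8.21×10^-18 J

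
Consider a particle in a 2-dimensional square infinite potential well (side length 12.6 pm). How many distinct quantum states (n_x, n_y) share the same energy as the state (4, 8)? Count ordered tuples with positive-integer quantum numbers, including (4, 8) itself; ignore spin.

The level has n_x² + n_y² = 80. The ordered positive-integer solutions are (4, 8), (8, 4).
That gives 2 states.

degeneracy = 2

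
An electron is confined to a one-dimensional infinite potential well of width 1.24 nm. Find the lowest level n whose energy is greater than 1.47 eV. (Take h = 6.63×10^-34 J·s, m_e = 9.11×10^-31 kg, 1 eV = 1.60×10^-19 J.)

n = 3

E_1 = h²/(8m_eL²) = 3.923×10^-20 J = 0.2452 eV.
Need n² > 1.47/0.2452 = 5.995, i.e. n > 2.448.
The smallest integer satisfying this is n = 3.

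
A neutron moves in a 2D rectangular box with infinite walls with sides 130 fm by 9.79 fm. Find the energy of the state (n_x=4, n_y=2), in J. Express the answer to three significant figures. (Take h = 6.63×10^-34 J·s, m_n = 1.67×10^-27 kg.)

E = 1.40×10^-12 J

For a 2D rectangular well E = (h²/8m_n)·Σ n_i²/L_i² = (6.63×10^-34)²/(8·1.67×10^-27) · [4²/(130 fm)² + 2²/(9.79 fm)²].
Evaluating gives E = 1.40×10^-12 J.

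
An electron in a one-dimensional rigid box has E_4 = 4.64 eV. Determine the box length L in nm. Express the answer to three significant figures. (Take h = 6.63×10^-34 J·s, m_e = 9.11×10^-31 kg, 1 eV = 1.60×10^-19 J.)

L = 1.14 nm

From E_n = n²h²/(8m_eL²), L = n·h/√(8m_eE_n).
E_4 = 4.64 eV = 7.424×10^-19 J, so L = 4·6.63×10^-34/√(8·9.11×10^-31·7.424×10^-19) = 1.14×10^-9 m = 1.14 nm.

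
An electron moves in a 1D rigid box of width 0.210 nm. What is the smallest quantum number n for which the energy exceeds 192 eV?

n = 5

E_1 = h²/(8m_eL²) = 1.366×10^-18 J = 8.527 eV.
Need n² > 192/8.527 = 22.52, i.e. n > 4.746.
The smallest integer satisfying this is n = 5.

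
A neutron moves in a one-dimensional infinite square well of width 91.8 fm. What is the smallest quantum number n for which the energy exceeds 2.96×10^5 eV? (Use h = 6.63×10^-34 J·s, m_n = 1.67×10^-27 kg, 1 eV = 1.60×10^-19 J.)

n = 4

E_1 = h²/(8m_nL²) = 3.904×10^-15 J = 2.440×10^4 eV.
Need n² > 2.96×10^5/2.440×10^4 = 12.13, i.e. n > 3.483.
The smallest integer satisfying this is n = 4.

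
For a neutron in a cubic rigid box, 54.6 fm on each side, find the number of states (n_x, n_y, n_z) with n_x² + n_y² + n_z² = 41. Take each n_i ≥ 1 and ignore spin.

The level has n_x² + n_y² + n_z² = 41. The ordered positive-integer solutions are (1, 2, 6), (1, 6, 2), (2, 1, 6), (2, 6, 1), (3, 4, 4), (4, 3, 4), (4, 4, 3), (6, 1, 2), (6, 2, 1).
That gives 9 states.

degeneracy = 9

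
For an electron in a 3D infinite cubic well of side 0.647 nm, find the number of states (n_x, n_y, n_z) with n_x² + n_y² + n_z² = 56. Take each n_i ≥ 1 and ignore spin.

degeneracy = 6

The level has n_x² + n_y² + n_z² = 56. The ordered positive-integer solutions are (2, 4, 6), (2, 6, 4), (4, 2, 6), (4, 6, 2), (6, 2, 4), (6, 4, 2).
That gives 6 states.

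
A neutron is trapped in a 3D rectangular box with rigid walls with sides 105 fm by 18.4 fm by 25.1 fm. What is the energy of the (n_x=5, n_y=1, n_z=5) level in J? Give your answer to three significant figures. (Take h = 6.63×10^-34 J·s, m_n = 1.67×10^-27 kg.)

For a 3D rectangular well E = (h²/8m_n)·Σ n_i²/L_i² = (6.63×10^-34)²/(8·1.67×10^-27) · [5²/(105 fm)² + 1²/(18.4 fm)² + 5²/(25.1 fm)²].
Evaluating gives E = 1.48×10^-12 J.

E = 1.48×10^-12 J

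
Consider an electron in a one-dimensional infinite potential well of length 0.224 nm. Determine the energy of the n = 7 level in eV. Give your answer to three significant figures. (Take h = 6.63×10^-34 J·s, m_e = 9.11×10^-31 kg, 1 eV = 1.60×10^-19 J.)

For an infinite well E_n = n²h²/(8m_eL²), so E_1 = h²/(8m_eL²) = (6.63×10^-34)²/(8·9.11×10^-31·(2.24×10^-10 m)²) = 1.202×10^-18 J.
Then E_7 = 7²·E_1 = 49·1.202×10^-18 J = 5.890×10^-17 J.
Converting, E_7 = 5.890×10^-17 J / (1.60×10^-19 J/eV) = 368 eV.

E_7 = 368 eV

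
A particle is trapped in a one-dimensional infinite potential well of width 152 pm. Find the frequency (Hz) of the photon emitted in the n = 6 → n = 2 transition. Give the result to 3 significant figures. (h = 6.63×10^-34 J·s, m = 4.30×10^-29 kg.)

E_1 = h²/(8mL²) = 5.531×10^-20 J and ΔE = (6² − 2²)E_1 = 1.770×10^-18 J.
f = ΔE/h = 1.770×10^-18/6.63×10^-34 = 2.67×10^15 Hz.

f = 2.67×10^15 Hz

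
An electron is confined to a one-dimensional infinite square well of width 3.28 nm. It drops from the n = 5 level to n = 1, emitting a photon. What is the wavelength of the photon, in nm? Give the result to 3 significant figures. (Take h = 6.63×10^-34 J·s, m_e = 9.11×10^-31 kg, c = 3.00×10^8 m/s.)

E_1 = h²/(8m_eL²) = 5.606×10^-21 J, so ΔE = (5² − 1²)E_1 = 1.345×10^-19 J.
λ = hc/ΔE = (6.63×10^-34·3.00×10^8)/1.345×10^-19 = 1.48×10^-6 m = 1.48×10^3 nm.

λ = 1.48×10^3 nm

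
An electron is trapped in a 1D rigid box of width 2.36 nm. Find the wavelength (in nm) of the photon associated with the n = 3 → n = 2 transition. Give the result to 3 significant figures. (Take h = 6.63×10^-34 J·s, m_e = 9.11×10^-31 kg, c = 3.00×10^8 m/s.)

λ = 3.67×10^3 nm

E_1 = h²/(8m_eL²) = 1.083×10^-20 J, so ΔE = (3² − 2²)E_1 = 5.415×10^-20 J.
λ = hc/ΔE = (6.63×10^-34·3.00×10^8)/5.415×10^-20 = 3.67×10^-6 m = 3.67×10^3 nm.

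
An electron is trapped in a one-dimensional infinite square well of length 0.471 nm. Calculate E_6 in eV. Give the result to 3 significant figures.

For an infinite well E_n = n²h²/(8m_eL²), so E_1 = h²/(8m_eL²) = (6.626×10^-34)²/(8·9.109×10^-31·(4.71×10^-10 m)²) = 2.716×10^-19 J.
Then E_6 = 6²·E_1 = 36·2.716×10^-19 J = 9.778×10^-18 J.
Converting, E_6 = 9.778×10^-18 J / (1.602×10^-19 J/eV) = 61.0 eV.

E_6 = 61.0 eV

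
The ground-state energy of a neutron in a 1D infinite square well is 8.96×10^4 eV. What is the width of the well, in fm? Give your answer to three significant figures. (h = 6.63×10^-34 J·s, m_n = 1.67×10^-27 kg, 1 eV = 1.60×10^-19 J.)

From E_n = n²h²/(8m_nL²), L = n·h/√(8m_nE_n).
E_1 = 8.96×10^4 eV = 1.434×10^-14 J, so L = 1·6.63×10^-34/√(8·1.67×10^-27·1.434×10^-14) = 4.79×10^-14 m = 47.9 fm.

L = 47.9 fm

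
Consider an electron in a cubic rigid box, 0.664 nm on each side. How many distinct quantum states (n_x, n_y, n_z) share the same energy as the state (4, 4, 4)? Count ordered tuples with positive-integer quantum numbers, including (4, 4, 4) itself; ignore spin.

The level has n_x² + n_y² + n_z² = 48. The ordered positive-integer solutions are (4, 4, 4).
That gives 1 state.

degeneracy = 1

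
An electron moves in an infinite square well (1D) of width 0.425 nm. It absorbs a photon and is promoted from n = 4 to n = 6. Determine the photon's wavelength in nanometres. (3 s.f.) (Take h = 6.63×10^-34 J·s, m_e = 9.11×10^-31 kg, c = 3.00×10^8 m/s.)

E_1 = h²/(8m_eL²) = 3.339×10^-19 J, so ΔE = (6² − 4²)E_1 = 6.678×10^-18 J.
λ = hc/ΔE = (6.63×10^-34·3.00×10^8)/6.678×10^-18 = 2.98×10^-8 m = 29.8 nm.

λ = 29.8 nm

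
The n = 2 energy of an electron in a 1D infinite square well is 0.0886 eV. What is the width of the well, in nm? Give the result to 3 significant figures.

From E_n = n²h²/(8m_eL²), L = n·h/√(8m_eE_n).
E_2 = 0.0886 eV = 1.419×10^-20 J, so L = 2·6.626×10^-34/√(8·9.109×10^-31·1.419×10^-20) = 4.12×10^-9 m = 4.12 nm.

L = 4.12 nm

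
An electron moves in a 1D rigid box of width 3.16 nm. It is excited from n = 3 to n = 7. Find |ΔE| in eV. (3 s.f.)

|ΔE| = 1.51 eV

E_1 = h²/(8m_eL²) = 6.033×10^-21 J.
|ΔE| = |3² − 7²|·E_1 = 40·6.033×10^-21 J = 2.413×10^-19 J = 1.51 eV.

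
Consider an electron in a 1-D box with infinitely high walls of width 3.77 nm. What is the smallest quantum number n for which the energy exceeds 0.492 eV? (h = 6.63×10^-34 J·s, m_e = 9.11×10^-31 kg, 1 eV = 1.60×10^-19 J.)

n = 5

E_1 = h²/(8m_eL²) = 4.244×10^-21 J = 0.02652 eV.
Need n² > 0.492/0.02652 = 18.55, i.e. n > 4.307.
The smallest integer satisfying this is n = 5.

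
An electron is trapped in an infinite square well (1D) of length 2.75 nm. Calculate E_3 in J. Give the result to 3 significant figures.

E_3 = 7.17×10^-20 J

For an infinite well E_n = n²h²/(8m_eL²), so E_1 = h²/(8m_eL²) = (6.626×10^-34)²/(8·9.109×10^-31·(2.75×10^-9 m)²) = 7.967×10^-21 J.
Then E_3 = 3²·E_1 = 9·7.967×10^-21 J = 7.17×10^-20 J.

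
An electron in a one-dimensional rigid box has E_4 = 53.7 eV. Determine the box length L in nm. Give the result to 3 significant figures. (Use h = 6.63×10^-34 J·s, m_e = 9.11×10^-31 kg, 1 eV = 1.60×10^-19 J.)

From E_n = n²h²/(8m_eL²), L = n·h/√(8m_eE_n).
E_4 = 53.7 eV = 8.592×10^-18 J, so L = 4·6.63×10^-34/√(8·9.11×10^-31·8.592×10^-18) = 3.35×10^-10 m = 0.335 nm.

L = 0.335 nm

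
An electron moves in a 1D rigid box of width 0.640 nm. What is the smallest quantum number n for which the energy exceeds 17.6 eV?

n = 5

E_1 = h²/(8m_eL²) = 1.471×10^-19 J = 0.9182 eV.
Need n² > 17.6/0.9182 = 19.17, i.e. n > 4.378.
The smallest integer satisfying this is n = 5.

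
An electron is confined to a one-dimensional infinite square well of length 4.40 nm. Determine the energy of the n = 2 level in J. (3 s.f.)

E_2 = 1.24×10^-20 J

For an infinite well E_n = n²h²/(8m_eL²), so E_1 = h²/(8m_eL²) = (6.626×10^-34)²/(8·9.109×10^-31·(4.40×10^-9 m)²) = 3.112×10^-21 J.
Then E_2 = 2²·E_1 = 4·3.112×10^-21 J = 1.24×10^-20 J.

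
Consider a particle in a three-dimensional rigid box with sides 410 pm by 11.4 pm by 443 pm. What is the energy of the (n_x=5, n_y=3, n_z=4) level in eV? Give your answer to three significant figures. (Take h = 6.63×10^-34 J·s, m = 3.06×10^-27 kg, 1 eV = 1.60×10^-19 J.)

For a 3D rectangular well E = (h²/8m)·Σ n_i²/L_i² = (6.63×10^-34)²/(8·3.06×10^-27) · [5²/(410 pm)² + 3²/(11.4 pm)² + 4²/(443 pm)²].
Evaluating gives E = 1.248×10^-18 J = 7.80 eV.

E = 7.80 eV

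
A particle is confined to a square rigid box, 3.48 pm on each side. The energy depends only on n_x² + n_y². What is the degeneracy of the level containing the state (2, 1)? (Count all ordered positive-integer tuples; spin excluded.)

degeneracy = 2

The level has n_x² + n_y² = 5. The ordered positive-integer solutions are (1, 2), (2, 1).
That gives 2 states.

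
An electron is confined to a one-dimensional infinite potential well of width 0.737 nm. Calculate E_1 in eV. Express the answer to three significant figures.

For an infinite well E_n = n²h²/(8m_eL²), so E_1 = h²/(8m_eL²) = (6.626×10^-34)²/(8·9.109×10^-31·(7.37×10^-10 m)²) = 1.109×10^-19 J.
Converting, E_1 = 1.109×10^-19 J / (1.602×10^-19 J/eV) = 0.692 eV.

E_1 = 0.692 eV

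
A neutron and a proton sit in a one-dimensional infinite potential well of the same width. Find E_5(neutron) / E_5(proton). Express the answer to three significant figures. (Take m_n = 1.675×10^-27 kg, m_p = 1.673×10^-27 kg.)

E_n ∝ 1/m at fixed n and L, so the ratio is m_p/m_n = 1.673×10^-27/1.675×10^-27 = 0.999.

0.999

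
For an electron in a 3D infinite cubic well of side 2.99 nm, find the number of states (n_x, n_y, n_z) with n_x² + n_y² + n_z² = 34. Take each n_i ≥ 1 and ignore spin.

degeneracy = 3

The level has n_x² + n_y² + n_z² = 34. The ordered positive-integer solutions are (3, 3, 4), (3, 4, 3), (4, 3, 3).
That gives 3 states.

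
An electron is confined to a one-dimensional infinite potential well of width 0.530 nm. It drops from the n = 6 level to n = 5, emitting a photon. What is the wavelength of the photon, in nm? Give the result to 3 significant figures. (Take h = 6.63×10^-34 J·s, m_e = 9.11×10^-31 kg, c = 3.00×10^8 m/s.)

λ = 84.2 nm

E_1 = h²/(8m_eL²) = 2.147×10^-19 J, so ΔE = (6² − 5²)E_1 = 2.362×10^-18 J.
λ = hc/ΔE = (6.63×10^-34·3.00×10^8)/2.362×10^-18 = 8.42×10^-8 m = 84.2 nm.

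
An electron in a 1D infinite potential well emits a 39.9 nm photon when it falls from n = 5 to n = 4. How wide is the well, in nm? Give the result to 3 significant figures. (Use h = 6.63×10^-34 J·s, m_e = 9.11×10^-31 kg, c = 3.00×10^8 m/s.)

The photon carries ΔE = hc/λ = 6.63×10^-34·3.00×10^8/3.99×10^-8 m = 4.985×10^-18 J.
Since ΔE = (5² − 4²)E_1, E_1 = 5.539×10^-19 J, and L = h/√(8m_eE_1) = 3.30×10^-10 m = 0.330 nm.

L = 0.330 nm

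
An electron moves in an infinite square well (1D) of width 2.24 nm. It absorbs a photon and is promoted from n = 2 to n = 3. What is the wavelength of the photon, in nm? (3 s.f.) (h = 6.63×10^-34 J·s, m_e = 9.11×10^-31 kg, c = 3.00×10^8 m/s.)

E_1 = h²/(8m_eL²) = 1.202×10^-20 J, so ΔE = (3² − 2²)E_1 = 6.010×10^-20 J.
λ = hc/ΔE = (6.63×10^-34·3.00×10^8)/6.010×10^-20 = 3.31×10^-6 m = 3.31×10^3 nm.

λ = 3.31×10^3 nm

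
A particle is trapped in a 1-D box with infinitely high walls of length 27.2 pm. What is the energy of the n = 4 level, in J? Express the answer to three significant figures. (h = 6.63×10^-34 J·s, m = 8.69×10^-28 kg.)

E_4 = 1.37×10^-18 J

For an infinite well E_n = n²h²/(8mL²), so E_1 = h²/(8mL²) = (6.63×10^-34)²/(8·8.69×10^-28·(2.72×10^-11 m)²) = 8.546×10^-20 J.
Then E_4 = 4²·E_1 = 16·8.546×10^-20 J = 1.37×10^-18 J.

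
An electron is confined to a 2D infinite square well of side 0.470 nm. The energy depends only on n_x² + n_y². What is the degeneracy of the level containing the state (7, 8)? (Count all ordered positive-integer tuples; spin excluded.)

degeneracy = 2

The level has n_x² + n_y² = 113. The ordered positive-integer solutions are (7, 8), (8, 7).
That gives 2 states.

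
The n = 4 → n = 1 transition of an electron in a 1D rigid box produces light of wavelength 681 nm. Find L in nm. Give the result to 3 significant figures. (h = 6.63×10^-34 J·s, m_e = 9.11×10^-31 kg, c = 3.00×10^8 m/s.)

The photon carries ΔE = hc/λ = 6.63×10^-34·3.00×10^8/6.81×10^-7 m = 2.921×10^-19 J.
Since ΔE = (4² − 1²)E_1, E_1 = 1.947×10^-20 J, and L = h/√(8m_eE_1) = 1.76×10^-9 m = 1.76 nm.

L = 1.76 nm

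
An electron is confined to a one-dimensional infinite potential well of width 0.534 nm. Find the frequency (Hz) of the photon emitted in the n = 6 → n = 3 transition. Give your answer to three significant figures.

E_1 = h²/(8m_eL²) = 2.113×10^-19 J and ΔE = (6² − 3²)E_1 = 5.705×10^-18 J.
f = ΔE/h = 5.705×10^-18/6.626×10^-34 = 8.61×10^15 Hz.

f = 8.61×10^15 Hz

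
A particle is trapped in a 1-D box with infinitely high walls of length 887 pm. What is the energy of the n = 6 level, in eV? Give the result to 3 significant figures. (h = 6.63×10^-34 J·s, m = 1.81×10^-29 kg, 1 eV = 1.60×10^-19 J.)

For an infinite well E_n = n²h²/(8mL²), so E_1 = h²/(8mL²) = (6.63×10^-34)²/(8·1.81×10^-29·(8.87×10^-10 m)²) = 3.858×10^-21 J.
Then E_6 = 6²·E_1 = 36·3.858×10^-21 J = 1.389×10^-19 J.
Converting, E_6 = 1.389×10^-19 J / (1.60×10^-19 J/eV) = 0.868 eV.

E_6 = 0.868 eV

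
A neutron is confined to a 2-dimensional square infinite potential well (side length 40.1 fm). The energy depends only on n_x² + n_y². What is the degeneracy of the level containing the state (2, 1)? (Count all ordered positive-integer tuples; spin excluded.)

degeneracy = 2

The level has n_x² + n_y² = 5. The ordered positive-integer solutions are (1, 2), (2, 1).
That gives 2 states.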